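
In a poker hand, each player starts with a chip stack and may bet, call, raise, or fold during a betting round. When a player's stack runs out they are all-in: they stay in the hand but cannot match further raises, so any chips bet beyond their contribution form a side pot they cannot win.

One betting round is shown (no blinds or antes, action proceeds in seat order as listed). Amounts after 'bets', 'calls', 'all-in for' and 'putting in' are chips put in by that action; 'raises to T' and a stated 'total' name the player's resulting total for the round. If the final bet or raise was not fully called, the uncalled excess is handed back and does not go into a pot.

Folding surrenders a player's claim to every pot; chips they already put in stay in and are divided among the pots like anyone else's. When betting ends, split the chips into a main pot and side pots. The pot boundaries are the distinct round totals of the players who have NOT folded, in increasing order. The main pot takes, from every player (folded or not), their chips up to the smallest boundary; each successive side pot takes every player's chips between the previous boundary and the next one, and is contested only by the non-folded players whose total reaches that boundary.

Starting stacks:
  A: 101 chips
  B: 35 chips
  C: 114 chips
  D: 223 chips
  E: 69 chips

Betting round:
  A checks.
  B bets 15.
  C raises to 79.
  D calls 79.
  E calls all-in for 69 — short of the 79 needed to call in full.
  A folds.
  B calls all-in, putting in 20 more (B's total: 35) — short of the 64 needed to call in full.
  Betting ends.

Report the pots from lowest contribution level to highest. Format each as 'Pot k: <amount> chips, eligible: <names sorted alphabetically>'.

Pot 1: 140 chips, eligible: B, C, D, E
Pot 2: 102 chips, eligible: C, D, E
Pot 3: 20 chips, eligible: C, D

Derivation:
Contributions: B=35, C=79, D=79, E=69
Folded: A
Pot levels (distinct totals of non-folded players): 35, 69, 79
Layer 1-35: 35 each from B, C, D, E = 35*4 = 140 chips; eligible B, C, D, E
Layer 36-69: 34 each from C, D, E = 34*3 = 102 chips; eligible C, D, E
Layer 70-79: 10 each from C, D = 10*2 = 20 chips; eligible C, D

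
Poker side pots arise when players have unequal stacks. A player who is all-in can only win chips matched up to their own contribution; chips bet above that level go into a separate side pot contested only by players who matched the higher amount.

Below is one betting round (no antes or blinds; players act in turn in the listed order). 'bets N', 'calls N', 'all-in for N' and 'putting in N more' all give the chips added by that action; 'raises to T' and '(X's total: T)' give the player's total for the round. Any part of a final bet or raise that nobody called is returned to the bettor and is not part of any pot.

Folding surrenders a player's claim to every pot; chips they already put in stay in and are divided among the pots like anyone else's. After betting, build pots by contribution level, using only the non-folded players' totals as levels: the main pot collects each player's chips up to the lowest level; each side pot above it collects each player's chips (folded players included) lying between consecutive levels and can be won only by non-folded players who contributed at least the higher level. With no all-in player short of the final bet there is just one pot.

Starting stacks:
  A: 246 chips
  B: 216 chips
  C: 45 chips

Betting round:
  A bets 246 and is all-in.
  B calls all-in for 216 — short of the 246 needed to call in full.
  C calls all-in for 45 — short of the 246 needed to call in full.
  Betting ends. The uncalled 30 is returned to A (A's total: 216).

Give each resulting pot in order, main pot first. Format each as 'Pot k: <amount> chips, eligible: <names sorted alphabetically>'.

Contributions (after 30 returned to A): A=216, B=216, C=45
Pot levels (distinct totals of non-folded players): 45, 216
Layer 1-45: 45 each from A, B, C = 45*3 = 135 chips; eligible A, B, C
Layer 46-216: 171 each from A, B = 171*2 = 342 chips; eligible A, B

Pot 1: 135 chips, eligible: A, B, C
Pot 2: 342 chips, eligible: A, B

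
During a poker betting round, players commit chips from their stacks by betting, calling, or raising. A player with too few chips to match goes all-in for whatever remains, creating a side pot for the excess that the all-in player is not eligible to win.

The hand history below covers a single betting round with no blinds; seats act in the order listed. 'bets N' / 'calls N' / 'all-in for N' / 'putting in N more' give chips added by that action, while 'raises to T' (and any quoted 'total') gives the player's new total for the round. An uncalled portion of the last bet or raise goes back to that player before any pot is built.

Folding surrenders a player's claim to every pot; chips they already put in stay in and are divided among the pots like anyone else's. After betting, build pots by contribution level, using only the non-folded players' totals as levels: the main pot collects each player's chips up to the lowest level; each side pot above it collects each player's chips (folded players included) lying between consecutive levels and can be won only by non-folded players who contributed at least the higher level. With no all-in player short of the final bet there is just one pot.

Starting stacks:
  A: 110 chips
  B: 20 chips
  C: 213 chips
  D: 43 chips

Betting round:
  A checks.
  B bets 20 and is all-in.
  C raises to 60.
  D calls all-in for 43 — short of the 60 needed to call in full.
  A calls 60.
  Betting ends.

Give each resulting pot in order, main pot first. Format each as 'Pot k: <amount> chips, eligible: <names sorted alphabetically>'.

Pot 1: 80 chips, eligible: A, B, C, D
Pot 2: 69 chips, eligible: A, C, D
Pot 3: 34 chips, eligible: A, C

Derivation:
Contributions: A=60, B=20, C=60, D=43
Pot levels (distinct totals of non-folded players): 20, 43, 60
Layer 1-20: 20 each from A, B, C, D = 20*4 = 80 chips; eligible A, B, C, D
Layer 21-43: 23 each from A, C, D = 23*3 = 69 chips; eligible A, C, D
Layer 44-60: 17 each from A, C = 17*2 = 34 chips; eligible A, C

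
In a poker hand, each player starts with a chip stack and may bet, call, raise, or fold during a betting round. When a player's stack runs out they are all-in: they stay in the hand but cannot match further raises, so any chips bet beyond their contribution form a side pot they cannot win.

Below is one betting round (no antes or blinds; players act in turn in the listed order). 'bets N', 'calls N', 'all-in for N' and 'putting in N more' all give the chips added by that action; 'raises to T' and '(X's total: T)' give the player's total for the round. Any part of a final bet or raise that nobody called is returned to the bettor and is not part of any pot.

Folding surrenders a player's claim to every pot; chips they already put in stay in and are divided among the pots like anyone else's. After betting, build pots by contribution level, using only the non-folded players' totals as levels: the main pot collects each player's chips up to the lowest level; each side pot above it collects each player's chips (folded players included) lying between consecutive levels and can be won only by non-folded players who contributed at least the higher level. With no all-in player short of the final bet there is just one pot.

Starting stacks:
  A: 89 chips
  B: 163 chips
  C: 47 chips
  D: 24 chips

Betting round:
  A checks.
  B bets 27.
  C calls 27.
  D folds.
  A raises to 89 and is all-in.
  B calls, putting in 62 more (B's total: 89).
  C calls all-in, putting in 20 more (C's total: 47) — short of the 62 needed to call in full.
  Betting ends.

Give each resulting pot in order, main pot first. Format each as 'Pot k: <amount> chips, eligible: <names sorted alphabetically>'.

Contributions: A=89, B=89, C=47
Folded: D
Pot levels (distinct totals of non-folded players): 47, 89
Layer 1-47: 47 each from A, B, C = 47*3 = 141 chips; eligible A, B, C
Layer 48-89: 42 each from A, B = 42*2 = 84 chips; eligible A, B

Pot 1: 141 chips, eligible: A, B, C
Pot 2: 84 chips, eligible: A, B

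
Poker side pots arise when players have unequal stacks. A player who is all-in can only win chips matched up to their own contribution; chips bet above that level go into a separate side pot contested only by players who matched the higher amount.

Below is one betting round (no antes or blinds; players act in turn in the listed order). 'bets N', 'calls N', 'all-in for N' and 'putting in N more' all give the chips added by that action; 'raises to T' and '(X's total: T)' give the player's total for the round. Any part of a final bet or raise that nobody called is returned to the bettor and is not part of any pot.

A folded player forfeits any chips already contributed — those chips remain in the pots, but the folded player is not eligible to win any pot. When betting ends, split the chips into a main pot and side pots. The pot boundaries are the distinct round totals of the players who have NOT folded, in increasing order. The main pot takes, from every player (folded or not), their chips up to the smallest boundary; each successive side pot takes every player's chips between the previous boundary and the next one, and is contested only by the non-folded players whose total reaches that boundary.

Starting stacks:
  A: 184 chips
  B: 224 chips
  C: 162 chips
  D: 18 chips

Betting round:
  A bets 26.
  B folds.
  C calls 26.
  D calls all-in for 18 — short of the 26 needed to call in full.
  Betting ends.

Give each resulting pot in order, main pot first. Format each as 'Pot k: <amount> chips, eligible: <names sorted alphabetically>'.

Contributions: A=26, C=26, D=18
Folded: B
Pot levels (distinct totals of non-folded players): 18, 26
Layer 1-18: 18 each from A, C, D = 18*3 = 54 chips; eligible A, C, D
Layer 19-26: 8 each from A, C = 8*2 = 16 chips; eligible A, C

Pot 1: 54 chips, eligible: A, C, D
Pot 2: 16 chips, eligible: A, C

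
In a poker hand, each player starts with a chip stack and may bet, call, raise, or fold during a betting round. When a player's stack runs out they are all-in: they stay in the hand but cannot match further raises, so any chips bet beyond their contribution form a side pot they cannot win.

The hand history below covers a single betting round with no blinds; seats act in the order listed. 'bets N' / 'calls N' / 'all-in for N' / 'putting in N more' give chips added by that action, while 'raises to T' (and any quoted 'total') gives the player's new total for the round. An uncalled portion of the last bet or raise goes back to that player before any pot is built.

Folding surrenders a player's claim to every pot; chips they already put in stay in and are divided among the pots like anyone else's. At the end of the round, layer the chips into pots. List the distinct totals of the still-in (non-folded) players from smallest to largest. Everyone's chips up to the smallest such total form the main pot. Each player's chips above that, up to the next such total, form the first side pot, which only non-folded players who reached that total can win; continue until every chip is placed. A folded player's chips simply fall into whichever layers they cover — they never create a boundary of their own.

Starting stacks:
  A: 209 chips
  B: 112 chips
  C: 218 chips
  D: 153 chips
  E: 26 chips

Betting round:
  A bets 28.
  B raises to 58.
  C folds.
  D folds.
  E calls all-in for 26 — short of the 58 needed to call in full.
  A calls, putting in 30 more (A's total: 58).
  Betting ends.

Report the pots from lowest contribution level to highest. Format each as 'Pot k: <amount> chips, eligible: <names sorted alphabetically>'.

Pot 1: 78 chips, eligible: A, B, E
Pot 2: 64 chips, eligible: A, B

Derivation:
Contributions: A=58, B=58, E=26
Folded: C, D
Pot levels (distinct totals of non-folded players): 26, 58
Layer 1-26: 26 each from A, B, E = 26*3 = 78 chips; eligible A, B, E
Layer 27-58: 32 each from A, B = 32*2 = 64 chips; eligible A, B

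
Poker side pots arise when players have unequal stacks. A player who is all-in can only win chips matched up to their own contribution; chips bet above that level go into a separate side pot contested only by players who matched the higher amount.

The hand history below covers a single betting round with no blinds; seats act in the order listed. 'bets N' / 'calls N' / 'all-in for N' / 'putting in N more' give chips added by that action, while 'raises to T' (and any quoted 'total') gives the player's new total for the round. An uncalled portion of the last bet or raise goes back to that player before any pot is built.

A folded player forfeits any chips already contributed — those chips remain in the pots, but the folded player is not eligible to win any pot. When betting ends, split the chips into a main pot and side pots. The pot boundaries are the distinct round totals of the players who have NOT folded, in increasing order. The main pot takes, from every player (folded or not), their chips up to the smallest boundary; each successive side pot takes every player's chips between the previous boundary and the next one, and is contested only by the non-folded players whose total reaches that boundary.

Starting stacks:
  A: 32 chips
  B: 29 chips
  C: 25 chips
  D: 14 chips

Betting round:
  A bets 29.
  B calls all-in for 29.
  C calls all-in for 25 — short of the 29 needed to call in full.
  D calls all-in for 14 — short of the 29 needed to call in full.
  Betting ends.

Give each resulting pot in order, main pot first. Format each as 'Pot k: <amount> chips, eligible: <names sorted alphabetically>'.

Contributions: A=29, B=29, C=25, D=14
Pot levels (distinct totals of non-folded players): 14, 25, 29
Layer 1-14: 14 each from A, B, C, D = 14*4 = 56 chips; eligible A, B, C, D
Layer 15-25: 11 each from A, B, C = 11*3 = 33 chips; eligible A, B, C
Layer 26-29: 4 each from A, B = 4*2 = 8 chips; eligible A, B

Pot 1: 56 chips, eligible: A, B, C, D
Pot 2: 33 chips, eligible: A, B, C
Pot 3: 8 chips, eligible: A, B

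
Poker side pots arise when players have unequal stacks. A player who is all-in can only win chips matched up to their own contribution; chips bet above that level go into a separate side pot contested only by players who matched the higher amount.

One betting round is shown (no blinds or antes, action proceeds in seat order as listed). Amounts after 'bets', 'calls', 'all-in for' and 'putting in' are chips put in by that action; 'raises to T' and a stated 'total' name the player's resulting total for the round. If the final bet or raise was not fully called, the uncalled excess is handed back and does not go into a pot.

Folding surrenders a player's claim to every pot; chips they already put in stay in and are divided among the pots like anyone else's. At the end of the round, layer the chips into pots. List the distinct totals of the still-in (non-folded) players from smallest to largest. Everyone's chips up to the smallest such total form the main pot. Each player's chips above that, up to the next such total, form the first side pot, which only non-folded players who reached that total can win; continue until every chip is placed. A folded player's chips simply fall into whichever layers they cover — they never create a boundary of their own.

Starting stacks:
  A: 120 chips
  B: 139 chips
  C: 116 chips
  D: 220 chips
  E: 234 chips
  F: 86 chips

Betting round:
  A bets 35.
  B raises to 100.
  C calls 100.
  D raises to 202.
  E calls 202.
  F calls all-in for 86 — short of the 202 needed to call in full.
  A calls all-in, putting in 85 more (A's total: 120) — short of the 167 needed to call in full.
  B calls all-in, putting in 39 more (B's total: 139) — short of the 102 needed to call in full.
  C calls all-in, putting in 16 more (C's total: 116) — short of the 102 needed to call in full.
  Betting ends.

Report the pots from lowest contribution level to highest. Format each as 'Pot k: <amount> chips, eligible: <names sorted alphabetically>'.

Pot 1: 516 chips, eligible: A, B, C, D, E, F
Pot 2: 150 chips, eligible: A, B, C, D, E
Pot 3: 16 chips, eligible: A, B, D, E
Pot 4: 57 chips, eligible: B, D, E
Pot 5: 126 chips, eligible: D, E

Derivation:
Contributions: A=120, B=139, C=116, D=202, E=202, F=86
Pot levels (distinct totals of non-folded players): 86, 116, 120, 139, 202
Layer 1-86: 86 each from A, B, C, D, E, F = 86*6 = 516 chips; eligible A, B, C, D, E, F
Layer 87-116: 30 each from A, B, C, D, E = 30*5 = 150 chips; eligible A, B, C, D, E
Layer 117-120: 4 each from A, B, D, E = 4*4 = 16 chips; eligible A, B, D, E
Layer 121-139: 19 each from B, D, E = 19*3 = 57 chips; eligible B, D, E
Layer 140-202: 63 each from D, E = 63*2 = 126 chips; eligible D, E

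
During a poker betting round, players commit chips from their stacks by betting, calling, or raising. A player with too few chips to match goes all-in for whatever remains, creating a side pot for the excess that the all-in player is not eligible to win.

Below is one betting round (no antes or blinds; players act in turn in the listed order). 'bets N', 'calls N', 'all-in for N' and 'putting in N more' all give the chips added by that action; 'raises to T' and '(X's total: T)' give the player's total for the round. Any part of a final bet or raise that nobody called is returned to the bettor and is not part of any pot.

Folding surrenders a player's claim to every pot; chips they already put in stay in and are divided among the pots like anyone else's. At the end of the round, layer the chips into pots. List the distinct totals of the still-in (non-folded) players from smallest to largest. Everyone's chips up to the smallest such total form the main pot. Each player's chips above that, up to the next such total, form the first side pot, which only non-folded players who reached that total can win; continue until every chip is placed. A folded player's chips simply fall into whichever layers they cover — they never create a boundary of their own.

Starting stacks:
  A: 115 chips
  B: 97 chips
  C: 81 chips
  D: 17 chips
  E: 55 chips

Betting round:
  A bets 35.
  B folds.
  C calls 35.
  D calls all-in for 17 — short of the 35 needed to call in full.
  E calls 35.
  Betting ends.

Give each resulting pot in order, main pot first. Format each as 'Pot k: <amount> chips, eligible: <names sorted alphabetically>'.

Contributions: A=35, C=35, D=17, E=35
Folded: B
Pot levels (distinct totals of non-folded players): 17, 35
Layer 1-17: 17 each from A, C, D, E = 17*4 = 68 chips; eligible A, C, D, E
Layer 18-35: 18 each from A, C, E = 18*3 = 54 chips; eligible A, C, E

Pot 1: 68 chips, eligible: A, C, D, E
Pot 2: 54 chips, eligible: A, C, E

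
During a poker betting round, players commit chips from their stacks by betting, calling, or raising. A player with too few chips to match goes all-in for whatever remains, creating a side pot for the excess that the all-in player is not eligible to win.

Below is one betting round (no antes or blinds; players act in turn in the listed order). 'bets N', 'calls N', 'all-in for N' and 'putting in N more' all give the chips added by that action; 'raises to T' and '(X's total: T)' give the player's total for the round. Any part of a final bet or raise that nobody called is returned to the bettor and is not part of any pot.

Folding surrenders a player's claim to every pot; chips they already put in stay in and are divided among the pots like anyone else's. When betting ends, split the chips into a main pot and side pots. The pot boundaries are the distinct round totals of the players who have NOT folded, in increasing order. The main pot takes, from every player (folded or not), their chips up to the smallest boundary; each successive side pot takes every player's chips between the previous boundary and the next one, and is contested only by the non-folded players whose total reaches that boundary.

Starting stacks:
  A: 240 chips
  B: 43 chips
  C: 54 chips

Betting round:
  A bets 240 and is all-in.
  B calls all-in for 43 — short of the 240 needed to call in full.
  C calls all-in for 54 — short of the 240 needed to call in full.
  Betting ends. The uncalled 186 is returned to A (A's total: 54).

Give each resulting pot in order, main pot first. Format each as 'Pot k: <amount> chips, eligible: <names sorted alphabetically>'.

Contributions (after 186 returned to A): A=54, B=43, C=54
Pot levels (distinct totals of non-folded players): 43, 54
Layer 1-43: 43 each from A, B, C = 43*3 = 129 chips; eligible A, B, C
Layer 44-54: 11 each from A, C = 11*2 = 22 chips; eligible A, C

Pot 1: 129 chips, eligible: A, B, C
Pot 2: 22 chips, eligible: A, C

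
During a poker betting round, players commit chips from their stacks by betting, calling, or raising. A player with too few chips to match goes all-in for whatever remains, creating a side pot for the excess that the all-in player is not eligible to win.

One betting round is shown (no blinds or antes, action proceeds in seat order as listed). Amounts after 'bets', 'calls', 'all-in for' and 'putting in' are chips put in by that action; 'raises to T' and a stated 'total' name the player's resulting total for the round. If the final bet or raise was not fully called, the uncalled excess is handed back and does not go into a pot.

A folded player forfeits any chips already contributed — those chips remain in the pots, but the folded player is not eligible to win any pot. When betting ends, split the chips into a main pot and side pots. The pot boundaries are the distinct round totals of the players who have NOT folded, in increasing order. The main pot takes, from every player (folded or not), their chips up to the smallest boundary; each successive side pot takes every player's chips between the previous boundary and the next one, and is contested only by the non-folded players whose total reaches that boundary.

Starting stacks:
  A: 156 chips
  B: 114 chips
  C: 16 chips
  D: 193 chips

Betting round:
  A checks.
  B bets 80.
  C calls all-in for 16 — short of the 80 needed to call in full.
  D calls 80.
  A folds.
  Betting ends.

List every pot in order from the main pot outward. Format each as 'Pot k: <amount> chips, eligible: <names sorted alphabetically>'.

Pot 1: 48 chips, eligible: B, C, D
Pot 2: 128 chips, eligible: B, D

Derivation:
Contributions: B=80, C=16, D=80
Folded: A
Pot levels (distinct totals of non-folded players): 16, 80
Layer 1-16: 16 each from B, C, D = 16*3 = 48 chips; eligible B, C, D
Layer 17-80: 64 each from B, D = 64*2 = 128 chips; eligible B, D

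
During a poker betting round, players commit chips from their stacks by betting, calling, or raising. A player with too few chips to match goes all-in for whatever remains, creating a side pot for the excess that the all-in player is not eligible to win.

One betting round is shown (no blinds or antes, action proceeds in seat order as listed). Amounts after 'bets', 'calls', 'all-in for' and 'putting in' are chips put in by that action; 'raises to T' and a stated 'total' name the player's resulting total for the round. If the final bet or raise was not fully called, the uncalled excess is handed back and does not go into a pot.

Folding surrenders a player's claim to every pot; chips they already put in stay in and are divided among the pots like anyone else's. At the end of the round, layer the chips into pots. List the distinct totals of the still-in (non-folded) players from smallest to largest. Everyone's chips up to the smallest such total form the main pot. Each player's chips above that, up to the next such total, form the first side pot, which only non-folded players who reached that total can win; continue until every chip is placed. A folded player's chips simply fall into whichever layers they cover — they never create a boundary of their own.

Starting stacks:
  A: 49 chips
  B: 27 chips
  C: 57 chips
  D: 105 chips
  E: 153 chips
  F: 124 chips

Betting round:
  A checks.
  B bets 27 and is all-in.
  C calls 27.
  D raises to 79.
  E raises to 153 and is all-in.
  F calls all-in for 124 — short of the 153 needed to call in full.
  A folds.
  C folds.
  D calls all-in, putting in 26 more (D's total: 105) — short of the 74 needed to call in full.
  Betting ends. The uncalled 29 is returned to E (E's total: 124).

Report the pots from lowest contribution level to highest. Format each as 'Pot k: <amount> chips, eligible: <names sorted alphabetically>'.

Pot 1: 135 chips, eligible: B, D, E, F
Pot 2: 234 chips, eligible: D, E, F
Pot 3: 38 chips, eligible: E, F

Derivation:
Contributions (after 29 returned to E): B=27, C=27, D=105, E=124, F=124
Folded: A, C
Pot levels (distinct totals of non-folded players): 27, 105, 124
Layer 1-27: 27 each from B, C, D, E, F = 27*5 = 135 chips; eligible B, D, E, F
Layer 28-105: 78 each from D, E, F = 78*3 = 234 chips; eligible D, E, F
Layer 106-124: 19 each from E, F = 19*2 = 38 chips; eligible E, F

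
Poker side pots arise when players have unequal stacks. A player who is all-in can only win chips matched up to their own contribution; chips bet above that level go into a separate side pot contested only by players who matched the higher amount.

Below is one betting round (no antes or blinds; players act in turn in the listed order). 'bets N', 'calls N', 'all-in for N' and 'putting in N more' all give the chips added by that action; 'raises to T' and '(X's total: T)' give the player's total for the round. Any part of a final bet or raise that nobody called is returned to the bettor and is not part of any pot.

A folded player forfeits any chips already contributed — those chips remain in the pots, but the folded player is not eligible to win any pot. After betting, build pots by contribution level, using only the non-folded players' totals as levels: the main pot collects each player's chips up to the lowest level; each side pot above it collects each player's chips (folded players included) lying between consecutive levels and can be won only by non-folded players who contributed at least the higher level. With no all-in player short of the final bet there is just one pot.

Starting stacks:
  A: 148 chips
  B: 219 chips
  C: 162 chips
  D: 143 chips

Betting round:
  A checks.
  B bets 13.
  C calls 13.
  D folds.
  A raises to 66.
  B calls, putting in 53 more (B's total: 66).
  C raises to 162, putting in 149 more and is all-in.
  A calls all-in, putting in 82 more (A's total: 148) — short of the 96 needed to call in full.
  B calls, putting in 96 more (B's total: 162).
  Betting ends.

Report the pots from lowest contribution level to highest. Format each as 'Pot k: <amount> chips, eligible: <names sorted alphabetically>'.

Contributions: A=148, B=162, C=162
Folded: D
Pot levels (distinct totals of non-folded players): 148, 162
Layer 1-148: 148 each from A, B, C = 148*3 = 444 chips; eligible A, B, C
Layer 149-162: 14 each from B, C = 14*2 = 28 chips; eligible B, C

Pot 1: 444 chips, eligible: A, B, C
Pot 2: 28 chips, eligible: B, C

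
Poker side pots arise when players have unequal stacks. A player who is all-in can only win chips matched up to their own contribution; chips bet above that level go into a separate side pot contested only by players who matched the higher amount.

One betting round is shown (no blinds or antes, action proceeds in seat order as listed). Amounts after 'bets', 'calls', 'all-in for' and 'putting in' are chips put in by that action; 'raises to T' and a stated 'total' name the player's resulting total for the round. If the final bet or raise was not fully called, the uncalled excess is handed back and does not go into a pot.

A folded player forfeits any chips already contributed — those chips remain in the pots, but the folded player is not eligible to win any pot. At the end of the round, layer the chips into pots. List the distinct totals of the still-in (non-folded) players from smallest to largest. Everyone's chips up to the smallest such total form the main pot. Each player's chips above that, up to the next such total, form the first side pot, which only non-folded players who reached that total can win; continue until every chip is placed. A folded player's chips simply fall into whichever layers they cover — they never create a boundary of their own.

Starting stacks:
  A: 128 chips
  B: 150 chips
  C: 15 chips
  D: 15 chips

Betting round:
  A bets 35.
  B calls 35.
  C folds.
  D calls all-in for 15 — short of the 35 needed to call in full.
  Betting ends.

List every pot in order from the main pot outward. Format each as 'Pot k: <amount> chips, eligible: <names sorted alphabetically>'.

Contributions: A=35, B=35, D=15
Folded: C
Pot levels (distinct totals of non-folded players): 15, 35
Layer 1-15: 15 each from A, B, D = 15*3 = 45 chips; eligible A, B, D
Layer 16-35: 20 each from A, B = 20*2 = 40 chips; eligible A, B

Pot 1: 45 chips, eligible: A, B, D
Pot 2: 40 chips, eligible: A, B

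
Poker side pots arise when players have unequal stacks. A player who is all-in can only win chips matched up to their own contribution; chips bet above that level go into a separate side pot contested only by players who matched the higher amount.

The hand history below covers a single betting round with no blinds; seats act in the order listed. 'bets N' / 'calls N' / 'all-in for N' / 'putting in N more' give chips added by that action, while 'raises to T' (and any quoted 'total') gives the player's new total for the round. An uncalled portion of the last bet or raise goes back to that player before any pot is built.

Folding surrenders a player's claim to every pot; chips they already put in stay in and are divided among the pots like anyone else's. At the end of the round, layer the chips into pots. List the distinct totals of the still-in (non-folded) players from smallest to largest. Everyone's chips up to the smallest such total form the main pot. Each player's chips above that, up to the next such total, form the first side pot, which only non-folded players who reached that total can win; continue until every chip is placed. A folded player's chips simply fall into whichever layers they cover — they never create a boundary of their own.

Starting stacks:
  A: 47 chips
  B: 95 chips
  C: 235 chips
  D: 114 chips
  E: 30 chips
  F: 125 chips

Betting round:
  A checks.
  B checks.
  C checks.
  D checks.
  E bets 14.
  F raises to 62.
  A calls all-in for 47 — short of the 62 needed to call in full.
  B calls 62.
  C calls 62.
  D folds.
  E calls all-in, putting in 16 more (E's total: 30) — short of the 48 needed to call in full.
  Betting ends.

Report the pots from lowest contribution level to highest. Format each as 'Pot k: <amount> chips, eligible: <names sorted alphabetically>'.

Pot 1: 150 chips, eligible: A, B, C, E, F
Pot 2: 68 chips, eligible: A, B, C, F
Pot 3: 45 chips, eligible: B, C, F

Derivation:
Contributions: A=47, B=62, C=62, E=30, F=62
Folded: D
Pot levels (distinct totals of non-folded players): 30, 47, 62
Layer 1-30: 30 each from A, B, C, E, F = 30*5 = 150 chips; eligible A, B, C, E, F
Layer 31-47: 17 each from A, B, C, F = 17*4 = 68 chips; eligible A, B, C, F
Layer 48-62: 15 each from B, C, F = 15*3 = 45 chips; eligible B, C, F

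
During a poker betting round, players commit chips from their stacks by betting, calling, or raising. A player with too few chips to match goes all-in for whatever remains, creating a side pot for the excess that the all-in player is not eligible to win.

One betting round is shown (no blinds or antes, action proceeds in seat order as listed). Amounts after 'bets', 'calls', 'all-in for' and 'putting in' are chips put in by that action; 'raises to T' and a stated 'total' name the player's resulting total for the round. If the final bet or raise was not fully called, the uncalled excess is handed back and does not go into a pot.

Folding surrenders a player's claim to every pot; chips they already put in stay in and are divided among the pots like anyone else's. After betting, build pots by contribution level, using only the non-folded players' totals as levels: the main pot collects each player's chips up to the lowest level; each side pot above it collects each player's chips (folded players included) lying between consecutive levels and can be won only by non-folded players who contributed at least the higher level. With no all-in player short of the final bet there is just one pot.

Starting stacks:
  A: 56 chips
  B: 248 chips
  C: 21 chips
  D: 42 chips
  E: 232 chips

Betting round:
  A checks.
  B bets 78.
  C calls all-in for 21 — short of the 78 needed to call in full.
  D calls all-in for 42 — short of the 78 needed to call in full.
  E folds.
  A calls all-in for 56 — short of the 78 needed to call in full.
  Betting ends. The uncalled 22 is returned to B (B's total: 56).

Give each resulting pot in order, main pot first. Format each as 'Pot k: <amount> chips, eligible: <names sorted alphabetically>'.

Pot 1: 84 chips, eligible: A, B, C, D
Pot 2: 63 chips, eligible: A, B, D
Pot 3: 28 chips, eligible: A, B

Derivation:
Contributions (after 22 returned to B): A=56, B=56, C=21, D=42
Folded: E
Pot levels (distinct totals of non-folded players): 21, 42, 56
Layer 1-21: 21 each from A, B, C, D = 21*4 = 84 chips; eligible A, B, C, D
Layer 22-42: 21 each from A, B, D = 21*3 = 63 chips; eligible A, B, D
Layer 43-56: 14 each from A, B = 14*2 = 28 chips; eligible A, B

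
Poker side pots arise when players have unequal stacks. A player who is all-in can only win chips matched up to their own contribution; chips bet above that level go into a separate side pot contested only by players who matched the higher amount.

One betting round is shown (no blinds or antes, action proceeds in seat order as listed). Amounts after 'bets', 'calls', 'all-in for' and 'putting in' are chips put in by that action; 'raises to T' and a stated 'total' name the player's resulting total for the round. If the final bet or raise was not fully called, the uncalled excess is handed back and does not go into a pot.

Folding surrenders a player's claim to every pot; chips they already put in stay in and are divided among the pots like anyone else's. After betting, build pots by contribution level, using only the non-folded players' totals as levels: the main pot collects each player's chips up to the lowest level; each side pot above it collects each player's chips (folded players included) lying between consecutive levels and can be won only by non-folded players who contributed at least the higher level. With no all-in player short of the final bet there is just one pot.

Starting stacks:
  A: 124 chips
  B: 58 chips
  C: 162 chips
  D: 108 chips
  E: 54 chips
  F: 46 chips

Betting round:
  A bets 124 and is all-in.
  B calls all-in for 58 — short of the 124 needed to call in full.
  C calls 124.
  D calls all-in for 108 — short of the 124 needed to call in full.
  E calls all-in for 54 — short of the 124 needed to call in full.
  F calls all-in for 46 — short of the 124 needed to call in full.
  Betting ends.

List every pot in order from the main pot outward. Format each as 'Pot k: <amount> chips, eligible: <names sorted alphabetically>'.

Contributions: A=124, B=58, C=124, D=108, E=54, F=46
Pot levels (distinct totals of non-folded players): 46, 54, 58, 108, 124
Layer 1-46: 46 each from A, B, C, D, E, F = 46*6 = 276 chips; eligible A, B, C, D, E, F
Layer 47-54: 8 each from A, B, C, D, E = 8*5 = 40 chips; eligible A, B, C, D, E
Layer 55-58: 4 each from A, B, C, D = 4*4 = 16 chips; eligible A, B, C, D
Layer 59-108: 50 each from A, C, D = 50*3 = 150 chips; eligible A, C, D
Layer 109-124: 16 each from A, C = 16*2 = 32 chips; eligible A, C

Pot 1: 276 chips, eligible: A, B, C, D, E, F
Pot 2: 40 chips, eligible: A, B, C, D, E
Pot 3: 16 chips, eligible: A, B, C, D
Pot 4: 150 chips, eligible: A, C, D
Pot 5: 32 chips, eligible: A, C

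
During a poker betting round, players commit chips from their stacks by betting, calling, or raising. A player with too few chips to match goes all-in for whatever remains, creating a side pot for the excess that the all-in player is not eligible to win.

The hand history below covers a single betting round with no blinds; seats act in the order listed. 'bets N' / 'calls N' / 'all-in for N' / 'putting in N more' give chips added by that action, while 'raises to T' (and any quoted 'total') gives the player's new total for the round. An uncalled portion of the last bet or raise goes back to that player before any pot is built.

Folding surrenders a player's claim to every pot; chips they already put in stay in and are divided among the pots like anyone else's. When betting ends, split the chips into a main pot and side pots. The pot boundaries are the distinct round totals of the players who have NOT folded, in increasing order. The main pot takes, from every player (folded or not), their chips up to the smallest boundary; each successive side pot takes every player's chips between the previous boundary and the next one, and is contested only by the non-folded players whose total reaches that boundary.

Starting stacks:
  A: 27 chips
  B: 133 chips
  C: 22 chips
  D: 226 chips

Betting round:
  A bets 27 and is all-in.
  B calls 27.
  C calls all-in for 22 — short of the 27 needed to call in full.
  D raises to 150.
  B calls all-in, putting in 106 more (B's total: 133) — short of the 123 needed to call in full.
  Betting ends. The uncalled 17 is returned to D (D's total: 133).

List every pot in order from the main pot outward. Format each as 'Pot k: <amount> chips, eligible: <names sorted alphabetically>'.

Pot 1: 88 chips, eligible: A, B, C, D
Pot 2: 15 chips, eligible: A, B, D
Pot 3: 212 chips, eligible: B, D

Derivation:
Contributions (after 17 returned to D): A=27, B=133, C=22, D=133
Pot levels (distinct totals of non-folded players): 22, 27, 133
Layer 1-22: 22 each from A, B, C, D = 22*4 = 88 chips; eligible A, B, C, D
Layer 23-27: 5 each from A, B, D = 5*3 = 15 chips; eligible A, B, D
Layer 28-133: 106 each from B, D = 106*2 = 212 chips; eligible B, D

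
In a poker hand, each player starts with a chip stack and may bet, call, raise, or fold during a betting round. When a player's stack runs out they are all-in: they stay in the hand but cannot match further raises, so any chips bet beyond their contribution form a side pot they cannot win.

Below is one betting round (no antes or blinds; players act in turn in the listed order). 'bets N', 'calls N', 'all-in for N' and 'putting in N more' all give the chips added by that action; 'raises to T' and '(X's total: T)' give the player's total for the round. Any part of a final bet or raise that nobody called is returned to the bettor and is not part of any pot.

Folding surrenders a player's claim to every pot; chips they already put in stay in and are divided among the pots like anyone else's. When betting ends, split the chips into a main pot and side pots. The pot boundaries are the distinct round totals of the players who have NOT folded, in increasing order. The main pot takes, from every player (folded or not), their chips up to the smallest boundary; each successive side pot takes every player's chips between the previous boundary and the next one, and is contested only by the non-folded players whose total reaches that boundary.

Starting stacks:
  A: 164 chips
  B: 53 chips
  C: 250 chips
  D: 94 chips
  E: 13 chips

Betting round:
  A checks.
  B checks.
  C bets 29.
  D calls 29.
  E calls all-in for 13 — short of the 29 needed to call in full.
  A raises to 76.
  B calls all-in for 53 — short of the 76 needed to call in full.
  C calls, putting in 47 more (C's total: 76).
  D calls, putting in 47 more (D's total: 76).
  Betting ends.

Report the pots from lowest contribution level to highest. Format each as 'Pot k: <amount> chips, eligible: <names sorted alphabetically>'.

Pot 1: 65 chips, eligible: A, B, C, D, E
Pot 2: 160 chips, eligible: A, B, C, D
Pot 3: 69 chips, eligible: A, C, D

Derivation:
Contributions: A=76, B=53, C=76, D=76, E=13
Pot levels (distinct totals of non-folded players): 13, 53, 76
Layer 1-13: 13 each from A, B, C, D, E = 13*5 = 65 chips; eligible A, B, C, D, E
Layer 14-53: 40 each from A, B, C, D = 40*4 = 160 chips; eligible A, B, C, D
Layer 54-76: 23 each from A, C, D = 23*3 = 69 chips; eligible A, C, D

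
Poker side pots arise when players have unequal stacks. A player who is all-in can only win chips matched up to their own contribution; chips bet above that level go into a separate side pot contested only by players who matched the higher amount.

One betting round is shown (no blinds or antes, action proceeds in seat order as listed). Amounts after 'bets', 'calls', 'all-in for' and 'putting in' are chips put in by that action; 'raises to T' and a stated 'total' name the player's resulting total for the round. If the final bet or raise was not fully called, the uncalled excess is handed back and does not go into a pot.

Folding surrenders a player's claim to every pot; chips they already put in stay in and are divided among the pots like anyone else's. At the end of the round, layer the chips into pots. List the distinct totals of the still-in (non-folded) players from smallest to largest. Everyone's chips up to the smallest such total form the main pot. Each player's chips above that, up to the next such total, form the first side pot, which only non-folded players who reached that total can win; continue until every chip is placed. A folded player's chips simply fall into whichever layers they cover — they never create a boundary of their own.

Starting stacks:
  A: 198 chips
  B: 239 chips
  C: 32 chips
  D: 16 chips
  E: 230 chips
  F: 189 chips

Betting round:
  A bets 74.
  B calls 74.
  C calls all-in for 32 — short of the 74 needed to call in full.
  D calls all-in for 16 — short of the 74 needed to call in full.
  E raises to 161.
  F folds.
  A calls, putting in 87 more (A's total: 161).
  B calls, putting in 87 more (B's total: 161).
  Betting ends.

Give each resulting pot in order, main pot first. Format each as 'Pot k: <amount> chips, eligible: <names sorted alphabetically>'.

Contributions: A=161, B=161, C=32, D=16, E=161
Folded: F
Pot levels (distinct totals of non-folded players): 16, 32, 161
Layer 1-16: 16 each from A, B, C, D, E = 16*5 = 80 chips; eligible A, B, C, D, E
Layer 17-32: 16 each from A, B, C, E = 16*4 = 64 chips; eligible A, B, C, E
Layer 33-161: 129 each from A, B, E = 129*3 = 387 chips; eligible A, B, E

Pot 1: 80 chips, eligible: A, B, C, D, E
Pot 2: 64 chips, eligible: A, B, C, E
Pot 3: 387 chips, eligible: A, B, E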